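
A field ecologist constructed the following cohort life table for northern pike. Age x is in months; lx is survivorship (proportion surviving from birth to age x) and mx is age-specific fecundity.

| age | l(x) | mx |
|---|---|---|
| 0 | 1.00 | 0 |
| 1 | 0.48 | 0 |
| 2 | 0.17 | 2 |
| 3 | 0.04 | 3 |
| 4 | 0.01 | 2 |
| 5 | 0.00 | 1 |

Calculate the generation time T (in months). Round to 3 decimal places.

lx·mx: 0, 0, 0.34, 0.12, 0.02, 0 → R0 = 0.48
x·lx·mx: 0, 0, 0.68, 0.36, 0.08, 0 → Σ = 1.12
T = 1.12 / 0.48 = 2.333333… → 2.333

2.333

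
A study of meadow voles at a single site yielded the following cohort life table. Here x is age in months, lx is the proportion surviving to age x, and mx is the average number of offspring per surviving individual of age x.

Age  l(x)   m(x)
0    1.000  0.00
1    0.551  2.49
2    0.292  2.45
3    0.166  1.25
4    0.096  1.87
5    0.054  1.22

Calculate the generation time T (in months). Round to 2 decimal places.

lx·mx: 0, 1.37199, 0.7154, 0.2075, 0.17952, 0.06588 → R0 = 2.54029
x·lx·mx: 0, 1.37199, 1.4308, 0.6225, 0.71808, 0.3294 → Σ = 4.47277
T = 4.47277 / 2.54029 = 1.760732… → 1.76

1.76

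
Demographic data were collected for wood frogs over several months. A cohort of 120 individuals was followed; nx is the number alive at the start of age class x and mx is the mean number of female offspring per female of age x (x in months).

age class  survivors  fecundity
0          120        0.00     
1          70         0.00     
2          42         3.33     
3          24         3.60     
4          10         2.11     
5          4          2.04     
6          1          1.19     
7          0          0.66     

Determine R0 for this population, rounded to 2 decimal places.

lx = nx/n0 = nx/120: 1, 0.58333…, 0.35, 0.2, 0.08333…, 0.03333…, 0.00833…, 0
lx·mx by age: 0, 0, 1.1655, 0.72, 0.175833…, 0.068…, 0.009917…, 0
R0 = Σ lx·mx = 2.13925… → 2.14

2.14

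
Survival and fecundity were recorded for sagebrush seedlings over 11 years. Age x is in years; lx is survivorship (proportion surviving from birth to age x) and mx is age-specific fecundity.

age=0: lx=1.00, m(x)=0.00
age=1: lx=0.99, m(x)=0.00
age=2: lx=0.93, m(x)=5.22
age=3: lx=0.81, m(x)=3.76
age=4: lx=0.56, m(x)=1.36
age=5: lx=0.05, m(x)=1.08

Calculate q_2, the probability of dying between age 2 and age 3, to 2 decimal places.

0.13

q_2 = (l_2 − l_3) / l_2 = (0.93 − 0.81) / 0.93
     = 0.12 / 0.93 = 0.129032… → 0.13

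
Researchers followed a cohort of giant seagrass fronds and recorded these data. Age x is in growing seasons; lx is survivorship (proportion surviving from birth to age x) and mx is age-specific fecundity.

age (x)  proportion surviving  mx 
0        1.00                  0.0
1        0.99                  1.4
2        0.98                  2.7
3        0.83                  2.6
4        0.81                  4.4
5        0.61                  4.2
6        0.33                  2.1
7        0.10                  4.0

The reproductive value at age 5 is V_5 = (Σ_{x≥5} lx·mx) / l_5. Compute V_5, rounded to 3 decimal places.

5.992

lx·mx for x ≥ 5: 2.562, 0.693, 0.4 → sum = 3.655
V_5 = 3.655 / l_5 = 3.655 / 0.61 = 5.991803… → 5.992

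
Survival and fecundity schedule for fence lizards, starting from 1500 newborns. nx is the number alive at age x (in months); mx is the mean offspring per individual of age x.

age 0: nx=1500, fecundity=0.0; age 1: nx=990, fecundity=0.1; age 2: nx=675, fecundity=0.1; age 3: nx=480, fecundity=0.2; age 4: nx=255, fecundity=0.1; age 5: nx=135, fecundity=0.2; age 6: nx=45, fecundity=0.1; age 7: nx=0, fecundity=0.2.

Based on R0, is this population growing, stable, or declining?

declining

lx = nx/n0 = nx/1500: 1, 0.66, 0.45, 0.32, 0.17, 0.09, 0.03, 0
R0 = Σ lx·mx = 0 + 0.066 + 0.045 + 0.064 + 0.017 + 0.018 + 0.003 + 0 = 0.213
R0 < 1, so the population is declining.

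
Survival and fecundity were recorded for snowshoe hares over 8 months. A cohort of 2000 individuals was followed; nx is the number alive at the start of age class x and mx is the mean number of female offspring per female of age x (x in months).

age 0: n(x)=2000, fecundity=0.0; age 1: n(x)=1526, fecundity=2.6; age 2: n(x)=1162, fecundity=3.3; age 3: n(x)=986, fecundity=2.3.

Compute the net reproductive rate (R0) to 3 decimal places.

lx = nx/n0 = nx/2000: 1, 0.763, 0.581, 0.493
lx·mx by age: 0, 1.9838, 1.9173, 1.1339
R0 = Σ lx·mx = 5.035 → 5.035

5.035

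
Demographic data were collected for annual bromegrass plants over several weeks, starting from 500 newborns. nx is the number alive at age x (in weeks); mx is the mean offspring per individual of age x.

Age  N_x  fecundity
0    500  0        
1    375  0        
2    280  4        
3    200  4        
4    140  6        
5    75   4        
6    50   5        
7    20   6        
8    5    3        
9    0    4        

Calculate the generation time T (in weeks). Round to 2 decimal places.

lx = nx/n0 = nx/500: 1, 0.75, 0.56, 0.4, 0.28, 0.15, 0.1, 0.04, 0.01, 0
lx·mx: 0, 0, 2.24, 1.6, 1.68, 0.6, 0.5, 0.24, 0.03, 0 → R0 = 6.89
x·lx·mx: 0, 0, 4.48, 4.8, 6.72, 3, 3, 1.68, 0.24, 0 → Σ = 23.92
T = 23.92 / 6.89 = 3.471698… → 3.47

3.47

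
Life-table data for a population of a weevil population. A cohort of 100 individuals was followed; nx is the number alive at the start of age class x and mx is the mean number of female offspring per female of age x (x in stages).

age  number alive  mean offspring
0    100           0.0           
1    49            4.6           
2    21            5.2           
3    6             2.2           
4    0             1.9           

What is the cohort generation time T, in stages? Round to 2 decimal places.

lx = nx/n0 = nx/100: 1, 0.49, 0.21, 0.06, 0
lx·mx: 0, 2.254, 1.092, 0.132, 0 → R0 = 3.478
x·lx·mx: 0, 2.254, 2.184, 0.396, 0 → Σ = 4.834
T = 4.834 / 3.478 = 1.389879… → 1.39

1.39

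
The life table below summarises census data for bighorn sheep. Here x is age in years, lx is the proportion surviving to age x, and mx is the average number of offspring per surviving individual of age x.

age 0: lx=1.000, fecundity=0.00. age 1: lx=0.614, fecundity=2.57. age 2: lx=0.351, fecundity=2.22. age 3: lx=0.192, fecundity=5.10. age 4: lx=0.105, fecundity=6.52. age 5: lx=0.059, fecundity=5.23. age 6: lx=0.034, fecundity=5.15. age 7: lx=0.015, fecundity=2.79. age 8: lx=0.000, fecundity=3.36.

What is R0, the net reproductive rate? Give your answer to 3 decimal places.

lx·mx by age: 0, 1.57798, 0.77922, 0.9792, 0.6846, 0.30857, 0.1751, 0.04185, 0
R0 = Σ lx·mx = 4.54652 → 4.547

4.547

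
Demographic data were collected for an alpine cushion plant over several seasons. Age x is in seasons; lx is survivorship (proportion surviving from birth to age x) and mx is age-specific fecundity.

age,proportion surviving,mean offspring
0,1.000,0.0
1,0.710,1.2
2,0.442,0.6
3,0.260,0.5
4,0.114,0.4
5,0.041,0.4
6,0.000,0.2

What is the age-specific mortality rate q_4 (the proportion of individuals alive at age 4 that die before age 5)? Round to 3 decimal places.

q_4 = (l_4 − l_5) / l_4 = (0.114 − 0.041) / 0.114
     = 0.073 / 0.114 = 0.640351… → 0.640

0.640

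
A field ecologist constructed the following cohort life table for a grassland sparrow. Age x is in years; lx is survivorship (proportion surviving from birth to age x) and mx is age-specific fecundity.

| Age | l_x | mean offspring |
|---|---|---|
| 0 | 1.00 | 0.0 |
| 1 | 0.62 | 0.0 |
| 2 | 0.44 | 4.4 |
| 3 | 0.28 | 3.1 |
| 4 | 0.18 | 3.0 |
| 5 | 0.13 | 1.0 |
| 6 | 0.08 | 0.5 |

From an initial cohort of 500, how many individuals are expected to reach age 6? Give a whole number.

40

Expected survivors = N0 · l_6 = 500 × 0.08 = 40 → 40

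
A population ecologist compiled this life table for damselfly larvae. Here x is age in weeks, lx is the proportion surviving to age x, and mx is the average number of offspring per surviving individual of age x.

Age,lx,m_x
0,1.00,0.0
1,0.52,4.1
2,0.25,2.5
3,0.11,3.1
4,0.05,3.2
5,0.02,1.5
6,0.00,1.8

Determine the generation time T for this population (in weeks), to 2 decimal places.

1.58

lx·mx: 0, 2.132, 0.625, 0.341, 0.16, 0.03, 0 → R0 = 3.288
x·lx·mx: 0, 2.132, 1.25, 1.023, 0.64, 0.15, 0 → Σ = 5.195
T = 5.195 / 3.288 = 1.579988… → 1.58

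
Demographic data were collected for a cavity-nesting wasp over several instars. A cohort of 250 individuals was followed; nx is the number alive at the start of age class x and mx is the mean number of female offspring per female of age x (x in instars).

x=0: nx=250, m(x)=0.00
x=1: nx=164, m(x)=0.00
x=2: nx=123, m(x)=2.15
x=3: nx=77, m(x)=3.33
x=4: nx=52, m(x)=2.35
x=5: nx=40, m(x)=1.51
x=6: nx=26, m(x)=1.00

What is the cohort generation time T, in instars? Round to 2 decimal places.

3.08

lx = nx/n0 = nx/250: 1, 0.656, 0.492, 0.308, 0.208, 0.16, 0.104
lx·mx: 0, 0, 1.0578, 1.02564, 0.4888, 0.2416, 0.104 → R0 = 2.91784
x·lx·mx: 0, 0, 2.1156, 3.07692, 1.9552, 1.208, 0.624 → Σ = 8.97972
T = 8.97972 / 2.91784 = 3.077523… → 3.08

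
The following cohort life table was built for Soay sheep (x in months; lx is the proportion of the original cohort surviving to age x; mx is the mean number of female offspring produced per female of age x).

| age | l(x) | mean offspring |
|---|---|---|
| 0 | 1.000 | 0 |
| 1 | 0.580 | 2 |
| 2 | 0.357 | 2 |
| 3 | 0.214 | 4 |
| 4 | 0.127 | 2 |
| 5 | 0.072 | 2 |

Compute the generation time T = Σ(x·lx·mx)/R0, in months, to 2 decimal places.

lx·mx: 0, 1.16, 0.714, 0.856, 0.254, 0.144 → R0 = 3.128
x·lx·mx: 0, 1.16, 1.428, 2.568, 1.016, 0.72 → Σ = 6.892
T = 6.892 / 3.128 = 2.203325… → 2.20

2.20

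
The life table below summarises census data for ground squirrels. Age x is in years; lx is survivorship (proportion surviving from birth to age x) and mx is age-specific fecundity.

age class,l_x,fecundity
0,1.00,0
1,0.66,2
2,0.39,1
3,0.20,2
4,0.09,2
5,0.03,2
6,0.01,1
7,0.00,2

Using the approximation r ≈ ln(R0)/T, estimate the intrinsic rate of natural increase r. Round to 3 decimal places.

0.463

R0 = Σ lx·mx = 0 + 1.32 + 0.39 + 0.4 + 0.18 + 0.06 + 0.01 + 0 = 2.36
Σ x·lx·mx = 4.38; T = 4.38/2.36 = 1.85593…
r ≈ ln(R0)/T = ln(2.36)/1.85593… = 0.46266… → 0.463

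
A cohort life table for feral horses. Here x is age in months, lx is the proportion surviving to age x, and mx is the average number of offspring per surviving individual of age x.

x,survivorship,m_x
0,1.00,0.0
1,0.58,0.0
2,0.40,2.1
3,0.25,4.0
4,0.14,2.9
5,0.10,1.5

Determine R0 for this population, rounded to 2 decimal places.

2.40

lx·mx by age: 0, 0, 0.84, 1, 0.406, 0.15
R0 = Σ lx·mx = 2.396 → 2.40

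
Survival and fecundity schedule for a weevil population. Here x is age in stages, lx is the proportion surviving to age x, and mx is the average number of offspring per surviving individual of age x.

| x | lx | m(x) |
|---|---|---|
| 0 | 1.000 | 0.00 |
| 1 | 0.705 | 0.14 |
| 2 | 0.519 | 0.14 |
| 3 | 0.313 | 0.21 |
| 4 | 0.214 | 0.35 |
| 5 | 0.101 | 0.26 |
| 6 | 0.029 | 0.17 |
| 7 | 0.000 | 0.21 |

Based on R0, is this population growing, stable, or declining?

R0 = Σ lx·mx = 0 + 0.0987 + 0.07266 + 0.06573 + 0.0749 + 0.02626 + 0.00493 + 0 = 0.34318
R0 < 1, so the population is declining.

declining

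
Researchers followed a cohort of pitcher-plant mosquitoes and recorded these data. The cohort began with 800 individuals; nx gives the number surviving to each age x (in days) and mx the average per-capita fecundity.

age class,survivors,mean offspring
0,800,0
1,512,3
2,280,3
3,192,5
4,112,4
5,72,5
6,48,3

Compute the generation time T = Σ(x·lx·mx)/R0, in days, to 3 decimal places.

lx = nx/n0 = nx/800: 1, 0.64, 0.35, 0.24, 0.14, 0.09, 0.06
lx·mx: 0, 1.92, 1.05, 1.2, 0.56, 0.45, 0.18 → R0 = 5.36
x·lx·mx: 0, 1.92, 2.1, 3.6, 2.24, 2.25, 1.08 → Σ = 13.19
T = 13.19 / 5.36 = 2.460821… → 2.461

2.461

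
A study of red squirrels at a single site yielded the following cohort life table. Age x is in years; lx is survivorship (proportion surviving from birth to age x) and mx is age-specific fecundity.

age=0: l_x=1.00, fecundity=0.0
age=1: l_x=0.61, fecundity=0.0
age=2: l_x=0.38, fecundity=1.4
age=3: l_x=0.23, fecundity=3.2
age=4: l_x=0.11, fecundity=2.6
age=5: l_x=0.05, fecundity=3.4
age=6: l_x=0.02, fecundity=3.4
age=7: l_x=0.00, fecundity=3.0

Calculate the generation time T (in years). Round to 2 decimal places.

3.17

lx·mx: 0, 0, 0.532, 0.736, 0.286, 0.17, 0.068, 0 → R0 = 1.792
x·lx·mx: 0, 0, 1.064, 2.208, 1.144, 0.85, 0.408, 0 → Σ = 5.674
T = 5.674 / 1.792 = 3.166295… → 3.17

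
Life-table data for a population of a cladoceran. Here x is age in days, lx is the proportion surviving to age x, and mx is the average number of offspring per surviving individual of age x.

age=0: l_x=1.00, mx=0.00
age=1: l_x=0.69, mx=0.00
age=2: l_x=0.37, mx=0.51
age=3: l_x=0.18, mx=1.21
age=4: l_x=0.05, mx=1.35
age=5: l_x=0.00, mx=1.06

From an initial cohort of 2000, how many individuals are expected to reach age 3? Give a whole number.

360

Expected survivors = N0 · l_3 = 2000 × 0.18 = 360 → 360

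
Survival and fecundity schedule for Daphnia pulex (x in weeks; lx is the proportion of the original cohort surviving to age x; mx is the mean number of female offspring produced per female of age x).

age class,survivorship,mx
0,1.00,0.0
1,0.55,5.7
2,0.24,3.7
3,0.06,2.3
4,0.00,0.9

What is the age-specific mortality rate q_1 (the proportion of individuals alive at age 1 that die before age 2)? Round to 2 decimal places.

0.56

q_1 = (l_1 − l_2) / l_1 = (0.55 − 0.24) / 0.55
     = 0.31 / 0.55 = 0.563636… → 0.56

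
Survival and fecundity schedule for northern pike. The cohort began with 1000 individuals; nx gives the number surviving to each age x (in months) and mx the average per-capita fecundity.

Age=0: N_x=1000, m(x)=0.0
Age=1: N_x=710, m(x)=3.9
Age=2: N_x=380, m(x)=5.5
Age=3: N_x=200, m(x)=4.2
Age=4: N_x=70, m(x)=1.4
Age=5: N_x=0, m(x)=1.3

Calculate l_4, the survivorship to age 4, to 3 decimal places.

0.070

l_4 = n_4/n_0 = 70/1000 = 0.07 → 0.070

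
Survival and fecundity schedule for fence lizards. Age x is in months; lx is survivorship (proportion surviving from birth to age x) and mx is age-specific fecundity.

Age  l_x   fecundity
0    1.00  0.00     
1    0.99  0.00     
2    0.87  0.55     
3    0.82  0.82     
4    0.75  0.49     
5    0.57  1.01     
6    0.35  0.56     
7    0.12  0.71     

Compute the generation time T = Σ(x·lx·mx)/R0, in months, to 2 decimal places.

3.83

lx·mx: 0, 0, 0.4785, 0.6724, 0.3675, 0.5757, 0.196, 0.0852 → R0 = 2.3753
x·lx·mx: 0, 0, 0.957, 2.0172, 1.47, 2.8785, 1.176, 0.5964 → Σ = 9.0951
T = 9.0951 / 2.3753 = 3.829032… → 3.83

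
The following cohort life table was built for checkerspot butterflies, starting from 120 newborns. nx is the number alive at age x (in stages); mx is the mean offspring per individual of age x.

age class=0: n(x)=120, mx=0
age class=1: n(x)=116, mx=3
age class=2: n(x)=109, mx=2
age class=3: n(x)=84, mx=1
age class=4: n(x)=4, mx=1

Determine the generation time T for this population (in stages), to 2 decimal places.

lx = nx/n0 = nx/120: 1, 0.96667…, 0.90833…, 0.7, 0.03333…
lx·mx: 0, 2.9…, 1.816667…, 0.7, 0.033333… → R0 = 5.45…
x·lx·mx: 0, 2.9…, 3.633333…, 2.1, 0.133333… → Σ = 8.766667…
T = 8.766667… / 5.45… = 1.608563… → 1.61

1.61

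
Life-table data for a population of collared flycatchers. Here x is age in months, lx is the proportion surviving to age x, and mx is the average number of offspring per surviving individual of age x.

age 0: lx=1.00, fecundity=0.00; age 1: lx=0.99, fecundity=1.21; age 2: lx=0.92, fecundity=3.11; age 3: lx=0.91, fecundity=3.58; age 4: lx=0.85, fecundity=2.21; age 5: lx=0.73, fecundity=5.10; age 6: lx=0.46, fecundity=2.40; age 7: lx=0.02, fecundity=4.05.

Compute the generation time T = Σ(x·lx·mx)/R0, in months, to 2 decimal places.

3.55

lx·mx: 0, 1.1979, 2.8612, 3.2578, 1.8785, 3.723, 1.104, 0.081 → R0 = 14.1034
x·lx·mx: 0, 1.1979, 5.7224, 9.7734, 7.514, 18.615, 6.624, 0.567 → Σ = 50.0137
T = 50.0137 / 14.1034 = 3.546216… → 3.55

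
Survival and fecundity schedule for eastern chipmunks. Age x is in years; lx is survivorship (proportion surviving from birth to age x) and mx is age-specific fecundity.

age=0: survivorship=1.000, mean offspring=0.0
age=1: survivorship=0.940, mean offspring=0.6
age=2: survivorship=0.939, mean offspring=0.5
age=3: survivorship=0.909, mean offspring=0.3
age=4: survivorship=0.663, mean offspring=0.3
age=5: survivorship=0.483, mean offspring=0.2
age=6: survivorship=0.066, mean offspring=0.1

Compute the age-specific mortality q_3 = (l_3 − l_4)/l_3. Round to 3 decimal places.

0.271

q_3 = (l_3 − l_4) / l_3 = (0.909 − 0.663) / 0.909
     = 0.246 / 0.909 = 0.270627… → 0.271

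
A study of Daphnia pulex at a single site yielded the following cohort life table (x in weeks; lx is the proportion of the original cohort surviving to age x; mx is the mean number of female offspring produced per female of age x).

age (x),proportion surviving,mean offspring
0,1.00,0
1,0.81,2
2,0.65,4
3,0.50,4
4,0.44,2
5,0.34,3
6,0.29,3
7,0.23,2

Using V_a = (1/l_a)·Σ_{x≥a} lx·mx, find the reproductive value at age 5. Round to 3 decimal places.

6.912

lx·mx for x ≥ 5: 1.02, 0.87, 0.46 → sum = 2.35
V_5 = 2.35 / l_5 = 2.35 / 0.34 = 6.911765… → 6.912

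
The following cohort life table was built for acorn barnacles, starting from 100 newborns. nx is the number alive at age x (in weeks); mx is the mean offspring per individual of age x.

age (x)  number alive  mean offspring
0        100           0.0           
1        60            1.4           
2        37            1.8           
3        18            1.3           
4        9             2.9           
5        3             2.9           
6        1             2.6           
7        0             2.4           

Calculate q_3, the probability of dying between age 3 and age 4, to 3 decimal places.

lx = nx/n0 = nx/100: 1, 0.6, 0.37, 0.18, 0.09, 0.03, 0.01, 0
q_3 = (l_3 − l_4) / l_3 = (0.18 − 0.09) / 0.18
     = 0.09 / 0.18 = 0.5 → 0.500

0.500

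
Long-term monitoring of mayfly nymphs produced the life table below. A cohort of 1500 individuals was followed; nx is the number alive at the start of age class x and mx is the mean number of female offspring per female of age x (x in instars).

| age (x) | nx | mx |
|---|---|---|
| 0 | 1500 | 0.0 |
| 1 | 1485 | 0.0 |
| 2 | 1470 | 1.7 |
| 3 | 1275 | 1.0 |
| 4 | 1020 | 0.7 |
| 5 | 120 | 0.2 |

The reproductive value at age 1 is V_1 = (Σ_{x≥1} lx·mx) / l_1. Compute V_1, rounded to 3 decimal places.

lx = nx/n0 = nx/1500: 1, 0.99, 0.98, 0.85, 0.68, 0.08
lx·mx for x ≥ 1: 0, 1.666, 0.85, 0.476, 0.016 → sum = 3.008
V_1 = 3.008 / l_1 = 3.008 / 0.99 = 3.038384… → 3.038

3.038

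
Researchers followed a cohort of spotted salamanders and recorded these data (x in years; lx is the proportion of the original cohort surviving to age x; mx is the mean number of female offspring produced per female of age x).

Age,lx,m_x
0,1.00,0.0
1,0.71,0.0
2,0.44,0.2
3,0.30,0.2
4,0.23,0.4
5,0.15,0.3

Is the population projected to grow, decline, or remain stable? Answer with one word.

declining

R0 = Σ lx·mx = 0 + 0 + 0.088 + 0.06 + 0.092 + 0.045 = 0.285
R0 < 1, so the population is declining.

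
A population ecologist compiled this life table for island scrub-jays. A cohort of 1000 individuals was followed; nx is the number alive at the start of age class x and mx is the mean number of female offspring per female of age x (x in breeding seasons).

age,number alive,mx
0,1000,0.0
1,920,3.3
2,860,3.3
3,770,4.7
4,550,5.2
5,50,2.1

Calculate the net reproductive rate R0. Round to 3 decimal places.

lx = nx/n0 = nx/1000: 1, 0.92, 0.86, 0.77, 0.55, 0.05
lx·mx by age: 0, 3.036, 2.838, 3.619, 2.86, 0.105
R0 = Σ lx·mx = 12.458 → 12.458

12.458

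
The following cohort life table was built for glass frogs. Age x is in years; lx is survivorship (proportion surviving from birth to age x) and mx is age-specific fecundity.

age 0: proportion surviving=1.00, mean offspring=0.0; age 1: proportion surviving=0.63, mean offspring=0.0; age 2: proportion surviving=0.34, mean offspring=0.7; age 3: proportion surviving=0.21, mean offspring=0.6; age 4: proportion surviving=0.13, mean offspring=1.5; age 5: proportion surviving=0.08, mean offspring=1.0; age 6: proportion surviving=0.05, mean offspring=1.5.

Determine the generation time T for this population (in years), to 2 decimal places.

lx·mx: 0, 0, 0.238, 0.126, 0.195, 0.08, 0.075 → R0 = 0.714
x·lx·mx: 0, 0, 0.476, 0.378, 0.78, 0.4, 0.45 → Σ = 2.484
T = 2.484 / 0.714 = 3.478992… → 3.48

3.48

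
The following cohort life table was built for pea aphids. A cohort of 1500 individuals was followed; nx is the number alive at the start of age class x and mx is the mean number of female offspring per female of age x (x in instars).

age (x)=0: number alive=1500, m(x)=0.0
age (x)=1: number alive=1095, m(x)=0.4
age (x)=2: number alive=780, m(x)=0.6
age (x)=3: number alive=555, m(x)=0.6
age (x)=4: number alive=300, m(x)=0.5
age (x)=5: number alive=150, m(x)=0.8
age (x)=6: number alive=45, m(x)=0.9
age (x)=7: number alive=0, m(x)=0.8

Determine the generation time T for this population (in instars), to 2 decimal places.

2.46

lx = nx/n0 = nx/1500: 1, 0.73, 0.52, 0.37, 0.2, 0.1, 0.03, 0
lx·mx: 0, 0.292, 0.312, 0.222, 0.1, 0.08, 0.027, 0 → R0 = 1.033
x·lx·mx: 0, 0.292, 0.624, 0.666, 0.4, 0.4, 0.162, 0 → Σ = 2.544
T = 2.544 / 1.033 = 2.46273… → 2.46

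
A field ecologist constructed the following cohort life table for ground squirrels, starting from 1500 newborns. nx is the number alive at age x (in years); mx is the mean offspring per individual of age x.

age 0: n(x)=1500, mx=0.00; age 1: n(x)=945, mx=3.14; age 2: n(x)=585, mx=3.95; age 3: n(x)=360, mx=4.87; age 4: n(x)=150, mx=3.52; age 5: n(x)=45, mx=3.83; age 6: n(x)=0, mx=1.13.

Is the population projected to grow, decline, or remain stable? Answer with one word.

lx = nx/n0 = nx/1500: 1, 0.63, 0.39, 0.24, 0.1, 0.03, 0
R0 = Σ lx·mx = 0 + 1.9782 + 1.5405 + 1.1688 + 0.352 + 0.1149 + 0 = 5.1544
R0 > 1, so the population is growing.

growing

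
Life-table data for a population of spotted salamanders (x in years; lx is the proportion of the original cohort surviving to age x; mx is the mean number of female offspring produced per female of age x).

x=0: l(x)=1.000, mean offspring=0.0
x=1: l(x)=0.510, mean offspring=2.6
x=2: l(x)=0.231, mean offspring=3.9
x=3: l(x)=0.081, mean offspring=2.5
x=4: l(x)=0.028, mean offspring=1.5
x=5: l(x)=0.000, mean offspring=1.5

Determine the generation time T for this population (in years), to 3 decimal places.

1.579

lx·mx: 0, 1.326, 0.9009, 0.2025, 0.042, 0 → R0 = 2.4714
x·lx·mx: 0, 1.326, 1.8018, 0.6075, 0.168, 0 → Σ = 3.9033
T = 3.9033 / 2.4714 = 1.579388… → 1.579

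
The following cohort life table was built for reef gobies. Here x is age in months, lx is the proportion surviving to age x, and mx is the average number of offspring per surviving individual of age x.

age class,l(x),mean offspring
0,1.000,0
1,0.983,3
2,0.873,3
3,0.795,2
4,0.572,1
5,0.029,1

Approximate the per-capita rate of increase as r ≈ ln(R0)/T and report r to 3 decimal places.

R0 = Σ lx·mx = 0 + 2.949 + 2.619 + 1.59 + 0.572 + 0.029 = 7.759
Σ x·lx·mx = 15.39; T = 15.39/7.759 = 1.9835…
r ≈ ln(R0)/T = ln(7.759)/1.9835… = 1.03295… → 1.033

1.033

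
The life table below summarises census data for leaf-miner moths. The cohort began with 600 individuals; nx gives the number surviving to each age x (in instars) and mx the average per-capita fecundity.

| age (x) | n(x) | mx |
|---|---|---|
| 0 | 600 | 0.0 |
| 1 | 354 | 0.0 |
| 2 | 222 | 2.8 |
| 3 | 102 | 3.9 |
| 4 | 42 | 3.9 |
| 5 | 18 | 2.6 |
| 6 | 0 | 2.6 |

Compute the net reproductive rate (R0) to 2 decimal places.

2.05

lx = nx/n0 = nx/600: 1, 0.59, 0.37, 0.17, 0.07, 0.03, 0
lx·mx by age: 0, 0, 1.036, 0.663, 0.273, 0.078, 0
R0 = Σ lx·mx = 2.05 → 2.05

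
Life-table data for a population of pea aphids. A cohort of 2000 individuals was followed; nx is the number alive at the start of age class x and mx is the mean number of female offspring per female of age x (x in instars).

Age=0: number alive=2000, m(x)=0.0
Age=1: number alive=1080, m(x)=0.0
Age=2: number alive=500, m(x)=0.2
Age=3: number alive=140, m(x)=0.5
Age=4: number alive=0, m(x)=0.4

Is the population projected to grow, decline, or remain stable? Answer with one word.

declining

lx = nx/n0 = nx/2000: 1, 0.54, 0.25, 0.07, 0
R0 = Σ lx·mx = 0 + 0 + 0.05 + 0.035 + 0 = 0.085
R0 < 1, so the population is declining.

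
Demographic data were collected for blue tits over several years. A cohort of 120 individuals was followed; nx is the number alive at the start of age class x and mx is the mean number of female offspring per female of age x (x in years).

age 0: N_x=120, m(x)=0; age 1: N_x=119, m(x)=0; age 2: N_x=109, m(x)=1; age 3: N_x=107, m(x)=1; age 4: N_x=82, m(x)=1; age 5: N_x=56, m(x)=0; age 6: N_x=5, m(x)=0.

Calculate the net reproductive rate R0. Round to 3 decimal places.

lx = nx/n0 = nx/120: 1, 0.99167…, 0.90833…, 0.89167…, 0.68333…, 0.46667…, 0.04167…
lx·mx by age: 0, 0, 0.908333…, 0.891667…, 0.683333…, 0, 0
R0 = Σ lx·mx = 2.483333… → 2.483

2.483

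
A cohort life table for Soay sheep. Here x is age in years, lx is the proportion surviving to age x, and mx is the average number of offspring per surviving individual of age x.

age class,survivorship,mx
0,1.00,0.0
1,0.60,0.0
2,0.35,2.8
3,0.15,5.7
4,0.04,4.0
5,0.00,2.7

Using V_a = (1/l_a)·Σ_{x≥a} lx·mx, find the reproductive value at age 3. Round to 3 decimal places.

6.767

lx·mx for x ≥ 3: 0.855, 0.16, 0 → sum = 1.015
V_3 = 1.015 / l_3 = 1.015 / 0.15 = 6.766667… → 6.767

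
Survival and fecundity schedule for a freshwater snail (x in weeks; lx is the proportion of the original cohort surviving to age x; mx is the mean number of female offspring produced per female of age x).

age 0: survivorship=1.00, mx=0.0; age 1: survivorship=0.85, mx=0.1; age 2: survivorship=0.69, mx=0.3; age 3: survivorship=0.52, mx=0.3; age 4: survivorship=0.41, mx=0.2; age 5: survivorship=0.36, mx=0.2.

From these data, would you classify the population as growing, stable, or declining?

R0 = Σ lx·mx = 0 + 0.085 + 0.207 + 0.156 + 0.082 + 0.072 = 0.602
R0 < 1, so the population is declining.

declining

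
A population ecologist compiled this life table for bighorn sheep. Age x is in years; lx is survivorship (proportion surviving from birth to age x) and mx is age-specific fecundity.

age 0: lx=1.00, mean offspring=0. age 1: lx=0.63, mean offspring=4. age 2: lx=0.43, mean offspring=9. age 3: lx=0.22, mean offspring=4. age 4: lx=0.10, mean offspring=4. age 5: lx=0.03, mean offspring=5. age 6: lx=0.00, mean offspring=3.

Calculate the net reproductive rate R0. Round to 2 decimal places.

7.82

lx·mx by age: 0, 2.52, 3.87, 0.88, 0.4, 0.15, 0
R0 = Σ lx·mx = 7.82 → 7.82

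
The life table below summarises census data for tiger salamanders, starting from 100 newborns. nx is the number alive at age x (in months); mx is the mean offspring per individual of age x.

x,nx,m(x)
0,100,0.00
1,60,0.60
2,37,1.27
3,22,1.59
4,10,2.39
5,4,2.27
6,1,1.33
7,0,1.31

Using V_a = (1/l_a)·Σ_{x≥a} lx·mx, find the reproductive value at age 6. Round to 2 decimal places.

lx = nx/n0 = nx/100: 1, 0.6, 0.37, 0.22, 0.1, 0.04, 0.01, 0
lx·mx for x ≥ 6: 0.0133, 0 → sum = 0.0133
V_6 = 0.0133 / l_6 = 0.0133 / 0.01 = 1.33 → 1.33

1.33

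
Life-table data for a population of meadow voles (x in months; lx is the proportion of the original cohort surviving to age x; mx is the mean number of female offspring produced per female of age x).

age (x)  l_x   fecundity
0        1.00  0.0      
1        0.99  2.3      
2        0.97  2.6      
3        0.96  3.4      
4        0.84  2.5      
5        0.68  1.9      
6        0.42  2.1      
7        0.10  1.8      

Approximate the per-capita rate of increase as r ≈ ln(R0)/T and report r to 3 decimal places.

R0 = Σ lx·mx = 0 + 2.277 + 2.522 + 3.264 + 2.1 + 1.292 + 0.882 + 0.18 = 12.517
Σ x·lx·mx = 38.525; T = 38.525/12.517 = 3.07781…
r ≈ ln(R0)/T = ln(12.517)/3.07781… = 0.82107… → 0.821

0.821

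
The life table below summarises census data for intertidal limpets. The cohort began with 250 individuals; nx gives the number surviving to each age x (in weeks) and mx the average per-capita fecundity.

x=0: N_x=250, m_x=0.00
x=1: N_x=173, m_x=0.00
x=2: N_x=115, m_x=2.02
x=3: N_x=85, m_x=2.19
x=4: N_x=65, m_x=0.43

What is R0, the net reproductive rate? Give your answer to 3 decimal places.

lx = nx/n0 = nx/250: 1, 0.692, 0.46, 0.34, 0.26
lx·mx by age: 0, 0, 0.9292, 0.7446, 0.1118
R0 = Σ lx·mx = 1.7856 → 1.786

1.786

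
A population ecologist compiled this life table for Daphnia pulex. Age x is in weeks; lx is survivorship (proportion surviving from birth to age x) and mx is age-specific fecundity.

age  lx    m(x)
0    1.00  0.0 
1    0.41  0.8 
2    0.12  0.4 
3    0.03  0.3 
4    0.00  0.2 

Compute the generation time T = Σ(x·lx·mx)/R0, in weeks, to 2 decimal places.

lx·mx: 0, 0.328, 0.048, 0.009, 0 → R0 = 0.385
x·lx·mx: 0, 0.328, 0.096, 0.027, 0 → Σ = 0.451
T = 0.451 / 0.385 = 1.171429… → 1.17

1.17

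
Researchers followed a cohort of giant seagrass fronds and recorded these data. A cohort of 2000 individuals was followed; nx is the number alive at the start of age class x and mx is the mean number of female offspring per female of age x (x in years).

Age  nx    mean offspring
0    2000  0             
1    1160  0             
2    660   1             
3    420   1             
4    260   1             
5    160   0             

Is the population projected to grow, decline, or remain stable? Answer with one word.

lx = nx/n0 = nx/2000: 1, 0.58, 0.33, 0.21, 0.13, 0.08
R0 = Σ lx·mx = 0 + 0 + 0.33 + 0.21 + 0.13 + 0 = 0.67
R0 < 1, so the population is declining.

declining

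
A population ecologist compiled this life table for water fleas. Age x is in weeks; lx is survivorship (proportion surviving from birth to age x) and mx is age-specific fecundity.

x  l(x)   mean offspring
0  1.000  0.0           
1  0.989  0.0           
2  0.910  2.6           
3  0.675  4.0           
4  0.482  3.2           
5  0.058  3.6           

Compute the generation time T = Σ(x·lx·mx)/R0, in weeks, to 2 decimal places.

lx·mx: 0, 0, 2.366, 2.7, 1.5424, 0.2088 → R0 = 6.8172
x·lx·mx: 0, 0, 4.732, 8.1, 6.1696, 1.044 → Σ = 20.0456
T = 20.0456 / 6.8172 = 2.940445… → 2.94

2.94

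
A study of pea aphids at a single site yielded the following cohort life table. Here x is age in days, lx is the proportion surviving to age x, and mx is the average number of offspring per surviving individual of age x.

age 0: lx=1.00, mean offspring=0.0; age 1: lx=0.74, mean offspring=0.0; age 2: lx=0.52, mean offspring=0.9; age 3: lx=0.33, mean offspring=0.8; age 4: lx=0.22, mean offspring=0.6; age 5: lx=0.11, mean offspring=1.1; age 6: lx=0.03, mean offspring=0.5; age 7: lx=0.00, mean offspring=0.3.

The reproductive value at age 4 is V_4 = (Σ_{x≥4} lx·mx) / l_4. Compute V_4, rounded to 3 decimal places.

lx·mx for x ≥ 4: 0.132, 0.121, 0.015, 0 → sum = 0.268
V_4 = 0.268 / l_4 = 0.268 / 0.22 = 1.218182… → 1.218

1.218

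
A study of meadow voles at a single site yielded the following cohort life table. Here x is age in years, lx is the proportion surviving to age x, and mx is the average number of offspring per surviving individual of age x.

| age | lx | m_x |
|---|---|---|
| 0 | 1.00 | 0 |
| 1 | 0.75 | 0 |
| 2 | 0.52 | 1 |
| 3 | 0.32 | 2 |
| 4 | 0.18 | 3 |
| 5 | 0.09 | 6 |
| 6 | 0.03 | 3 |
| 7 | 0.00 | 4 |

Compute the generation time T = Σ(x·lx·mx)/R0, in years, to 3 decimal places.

lx·mx: 0, 0, 0.52, 0.64, 0.54, 0.54, 0.09, 0 → R0 = 2.33
x·lx·mx: 0, 0, 1.04, 1.92, 2.16, 2.7, 0.54, 0 → Σ = 8.36
T = 8.36 / 2.33 = 3.587983… → 3.588

3.588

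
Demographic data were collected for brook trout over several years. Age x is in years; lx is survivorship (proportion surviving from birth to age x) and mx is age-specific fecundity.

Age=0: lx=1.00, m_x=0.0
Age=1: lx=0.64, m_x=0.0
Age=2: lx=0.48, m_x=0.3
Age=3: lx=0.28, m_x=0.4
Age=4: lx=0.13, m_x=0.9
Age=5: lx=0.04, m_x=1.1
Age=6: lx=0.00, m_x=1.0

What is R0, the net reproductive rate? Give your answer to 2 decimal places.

0.42

lx·mx by age: 0, 0, 0.144, 0.112, 0.117, 0.044, 0
R0 = Σ lx·mx = 0.417 → 0.42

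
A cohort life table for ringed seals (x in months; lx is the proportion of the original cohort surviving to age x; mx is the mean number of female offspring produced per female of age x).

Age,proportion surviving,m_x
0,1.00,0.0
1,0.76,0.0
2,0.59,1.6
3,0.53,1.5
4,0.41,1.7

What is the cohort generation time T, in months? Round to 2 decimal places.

2.90

lx·mx: 0, 0, 0.944, 0.795, 0.697 → R0 = 2.436
x·lx·mx: 0, 0, 1.888, 2.385, 2.788 → Σ = 7.061
T = 7.061 / 2.436 = 2.898604… → 2.90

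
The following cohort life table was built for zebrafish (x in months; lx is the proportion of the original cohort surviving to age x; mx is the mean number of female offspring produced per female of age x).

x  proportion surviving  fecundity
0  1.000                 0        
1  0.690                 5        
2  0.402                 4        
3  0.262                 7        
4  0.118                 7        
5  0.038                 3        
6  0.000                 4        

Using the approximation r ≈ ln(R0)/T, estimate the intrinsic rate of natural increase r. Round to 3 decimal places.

R0 = Σ lx·mx = 0 + 3.45 + 1.608 + 1.834 + 0.826 + 0.114 + 0 = 7.832
Σ x·lx·mx = 16.042; T = 16.042/7.832 = 2.04826…
r ≈ ln(R0)/T = ln(7.832)/2.04826… = 1.00486… → 1.005

1.005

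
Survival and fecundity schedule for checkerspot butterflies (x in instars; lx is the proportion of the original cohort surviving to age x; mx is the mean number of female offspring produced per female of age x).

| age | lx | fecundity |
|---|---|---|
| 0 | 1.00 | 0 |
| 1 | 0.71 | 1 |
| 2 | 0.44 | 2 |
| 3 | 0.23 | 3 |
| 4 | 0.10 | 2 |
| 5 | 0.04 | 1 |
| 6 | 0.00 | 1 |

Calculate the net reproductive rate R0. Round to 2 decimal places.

lx·mx by age: 0, 0.71, 0.88, 0.69, 0.2, 0.04, 0
R0 = Σ lx·mx = 2.52 → 2.52

2.52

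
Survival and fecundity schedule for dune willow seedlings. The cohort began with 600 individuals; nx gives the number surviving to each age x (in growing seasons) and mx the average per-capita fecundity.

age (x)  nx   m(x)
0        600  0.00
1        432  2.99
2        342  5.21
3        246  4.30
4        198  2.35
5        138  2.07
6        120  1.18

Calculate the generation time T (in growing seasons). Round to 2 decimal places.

2.42

lx = nx/n0 = nx/600: 1, 0.72, 0.57, 0.41, 0.33, 0.23, 0.2
lx·mx: 0, 2.1528, 2.9697, 1.763, 0.7755, 0.4761, 0.236 → R0 = 8.3731
x·lx·mx: 0, 2.1528, 5.9394, 5.289, 3.102, 2.3805, 1.416 → Σ = 20.2797
T = 20.2797 / 8.3731 = 2.422006… → 2.42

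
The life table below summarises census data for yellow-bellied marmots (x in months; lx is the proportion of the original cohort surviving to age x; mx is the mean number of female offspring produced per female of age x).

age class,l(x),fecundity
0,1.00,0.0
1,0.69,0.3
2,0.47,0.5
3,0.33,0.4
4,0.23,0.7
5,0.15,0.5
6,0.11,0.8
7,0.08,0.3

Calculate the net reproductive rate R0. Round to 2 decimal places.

0.92

lx·mx by age: 0, 0.207, 0.235, 0.132, 0.161, 0.075, 0.088, 0.024
R0 = Σ lx·mx = 0.922 → 0.92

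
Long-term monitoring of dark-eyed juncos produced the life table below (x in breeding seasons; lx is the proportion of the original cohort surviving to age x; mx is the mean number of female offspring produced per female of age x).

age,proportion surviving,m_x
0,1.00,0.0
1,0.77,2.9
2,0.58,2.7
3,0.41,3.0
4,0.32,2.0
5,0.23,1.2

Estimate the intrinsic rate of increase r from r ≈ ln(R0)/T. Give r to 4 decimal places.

0.8155

R0 = Σ lx·mx = 0 + 2.233 + 1.566 + 1.23 + 0.64 + 0.276 = 5.945
Σ x·lx·mx = 12.995; T = 12.995/5.945 = 2.18587…
r ≈ ln(R0)/T = ln(5.945)/2.18587… = 0.815488… → 0.8155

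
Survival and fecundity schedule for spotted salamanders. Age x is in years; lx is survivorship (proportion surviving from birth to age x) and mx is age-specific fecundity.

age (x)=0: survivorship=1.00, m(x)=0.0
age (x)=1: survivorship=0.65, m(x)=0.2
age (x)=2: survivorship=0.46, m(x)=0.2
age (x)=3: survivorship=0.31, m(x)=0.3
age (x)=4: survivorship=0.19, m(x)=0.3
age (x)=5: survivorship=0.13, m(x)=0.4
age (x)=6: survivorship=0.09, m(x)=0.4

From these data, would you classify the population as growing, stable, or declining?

declining

R0 = Σ lx·mx = 0 + 0.13 + 0.092 + 0.093 + 0.057 + 0.052 + 0.036 = 0.46
R0 < 1, so the population is declining.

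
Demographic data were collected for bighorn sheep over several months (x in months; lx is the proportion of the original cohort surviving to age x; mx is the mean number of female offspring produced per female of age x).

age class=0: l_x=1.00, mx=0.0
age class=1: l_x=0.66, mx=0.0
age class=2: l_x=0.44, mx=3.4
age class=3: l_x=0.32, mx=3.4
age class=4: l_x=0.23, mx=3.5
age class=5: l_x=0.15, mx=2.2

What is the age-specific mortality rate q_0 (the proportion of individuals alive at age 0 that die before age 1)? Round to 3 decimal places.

q_0 = (l_0 − l_1) / l_0 = (1 − 0.66) / 1
     = 0.34 / 1 = 0.34 → 0.340

0.340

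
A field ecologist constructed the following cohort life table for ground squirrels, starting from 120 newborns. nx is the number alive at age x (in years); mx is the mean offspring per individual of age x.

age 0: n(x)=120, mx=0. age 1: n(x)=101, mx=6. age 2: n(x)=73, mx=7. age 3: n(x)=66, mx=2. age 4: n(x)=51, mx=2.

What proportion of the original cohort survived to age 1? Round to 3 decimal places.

0.842

l_1 = n_1/n_0 = 101/120 = 0.841667… → 0.842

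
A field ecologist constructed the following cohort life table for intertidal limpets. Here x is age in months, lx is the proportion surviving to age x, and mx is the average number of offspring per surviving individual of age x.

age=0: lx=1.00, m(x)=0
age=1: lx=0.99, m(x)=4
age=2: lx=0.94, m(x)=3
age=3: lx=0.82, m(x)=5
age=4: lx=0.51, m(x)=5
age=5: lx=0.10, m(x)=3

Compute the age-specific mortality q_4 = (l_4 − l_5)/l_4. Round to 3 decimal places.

0.804

q_4 = (l_4 − l_5) / l_4 = (0.51 − 0.1) / 0.51
     = 0.41 / 0.51 = 0.803922… → 0.804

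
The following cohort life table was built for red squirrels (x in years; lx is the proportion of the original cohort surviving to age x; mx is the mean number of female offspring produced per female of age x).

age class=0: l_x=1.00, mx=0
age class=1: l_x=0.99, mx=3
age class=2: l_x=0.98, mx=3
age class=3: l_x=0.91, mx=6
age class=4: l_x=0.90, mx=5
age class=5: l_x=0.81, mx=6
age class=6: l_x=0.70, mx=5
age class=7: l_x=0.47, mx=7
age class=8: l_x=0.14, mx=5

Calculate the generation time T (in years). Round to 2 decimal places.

lx·mx: 0, 2.97, 2.94, 5.46, 4.5, 4.86, 3.5, 3.29, 0.7 → R0 = 28.22
x·lx·mx: 0, 2.97, 5.88, 16.38, 18, 24.3, 21, 23.03, 5.6 → Σ = 117.16
T = 117.16 / 28.22 = 4.151665… → 4.15

4.15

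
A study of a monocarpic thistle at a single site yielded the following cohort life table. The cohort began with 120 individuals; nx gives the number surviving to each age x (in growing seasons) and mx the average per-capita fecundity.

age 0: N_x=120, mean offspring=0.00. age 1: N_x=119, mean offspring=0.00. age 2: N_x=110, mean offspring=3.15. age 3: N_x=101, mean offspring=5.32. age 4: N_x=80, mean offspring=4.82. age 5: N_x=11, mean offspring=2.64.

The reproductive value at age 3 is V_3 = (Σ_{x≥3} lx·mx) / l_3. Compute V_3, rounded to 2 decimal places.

lx = nx/n0 = nx/120: 1, 0.99167…, 0.91667…, 0.84167…, 0.66667…, 0.09167…
lx·mx for x ≥ 3: 4.477667…, 3.213333…, 0.242… → sum = 7.933…
V_3 = 7.933… / l_3 = 7.933… / 0.841667… = 9.425347… → 9.43

9.43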